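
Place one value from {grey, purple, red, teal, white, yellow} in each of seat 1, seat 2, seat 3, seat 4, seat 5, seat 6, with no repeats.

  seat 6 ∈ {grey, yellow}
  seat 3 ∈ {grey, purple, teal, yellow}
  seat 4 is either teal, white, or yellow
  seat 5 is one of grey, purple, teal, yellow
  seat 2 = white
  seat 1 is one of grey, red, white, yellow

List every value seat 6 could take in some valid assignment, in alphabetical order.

grey, yellow

seat 2 must be white (only option left). Remove white from seat 1, seat 4.
The 5 still-open variables together cover exactly {grey, purple, red, teal, yellow} — 5 values for 5 variables — and red appears only in seat 1's list, so seat 1 = red.
No further eliminations apply; seat 6 can still be any of grey, yellow.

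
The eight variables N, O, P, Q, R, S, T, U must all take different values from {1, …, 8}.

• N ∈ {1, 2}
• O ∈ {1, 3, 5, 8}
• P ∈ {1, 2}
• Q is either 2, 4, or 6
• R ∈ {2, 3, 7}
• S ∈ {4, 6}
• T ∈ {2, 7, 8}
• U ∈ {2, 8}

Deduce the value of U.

The 8 variables draw from only 8 values {1, 2, 3, 4, 5, 6, 7, 8}, so each is used; only O can be 5, hence O = 5.
The 7 still-open variables draw from only 7 values {1, 2, 3, 4, 6, 7, 8}, so each is used; only R can be 3, hence R = 3.
Among the 6 still-open variables, 7 fits only T (and all 6 values in {1, 2, 4, 6, 7, 8} must be used), so T = 7.
Among the 5 still-open variables, 8 fits only U (and all 5 values in {1, 2, 4, 6, 8} must be used), so U = 8.

8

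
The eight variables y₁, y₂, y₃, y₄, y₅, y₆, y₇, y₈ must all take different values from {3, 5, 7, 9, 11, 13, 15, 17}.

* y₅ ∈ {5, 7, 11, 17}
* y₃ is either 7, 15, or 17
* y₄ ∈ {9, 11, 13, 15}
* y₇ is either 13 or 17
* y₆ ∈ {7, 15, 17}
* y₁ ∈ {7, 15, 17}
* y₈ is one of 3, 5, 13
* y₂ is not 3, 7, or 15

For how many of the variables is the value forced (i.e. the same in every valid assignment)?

Among the 8 variables, 3 fits only y₈ (and all 8 values in {3, 5, 7, 9, 11, 13, 15, 17} must be used), so y₈ = 3.
y₁, y₃, y₆ between them cover only {7, 15, 17} — a naked triple. Remove those values from y₂, y₄, y₅, y₇.
y₇'s domain is down to {13}, so y₇ = 13. Remove 13 from y₂, y₄.
Determined: y₇=13, y₈=3. The other variables each still have more than one consistent value. That makes 2.

2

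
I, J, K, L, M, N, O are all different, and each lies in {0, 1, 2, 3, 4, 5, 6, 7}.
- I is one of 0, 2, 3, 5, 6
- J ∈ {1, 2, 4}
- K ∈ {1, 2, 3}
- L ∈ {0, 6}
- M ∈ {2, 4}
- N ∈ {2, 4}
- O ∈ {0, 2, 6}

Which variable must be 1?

The 7 variables draw from only 7 values {0, 1, 2, 3, 4, 5, 6}, so each is used; only I can be 5, hence I = 5.
The 6 still-open variables together cover exactly {0, 1, 2, 3, 4, 6} — 6 values for 6 variables — and 3 appears only in K's list, so K = 3.
Among the 5 still-open variables, 1 fits only J (and all 5 values in {0, 1, 2, 4, 6} must be used), so J = 1.

J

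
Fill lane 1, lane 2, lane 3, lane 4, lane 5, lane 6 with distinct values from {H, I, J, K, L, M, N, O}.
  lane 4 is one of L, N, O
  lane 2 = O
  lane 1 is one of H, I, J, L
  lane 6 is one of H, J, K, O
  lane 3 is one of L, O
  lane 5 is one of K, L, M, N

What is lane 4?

lane 2 has just one choice, so lane 2 = O. So lane 3, lane 4, lane 6 can't be O.
lane 3 must be L (only option left). Eliminate L elsewhere: lane 1, lane 4, lane 5.
So lane 4 = N.

N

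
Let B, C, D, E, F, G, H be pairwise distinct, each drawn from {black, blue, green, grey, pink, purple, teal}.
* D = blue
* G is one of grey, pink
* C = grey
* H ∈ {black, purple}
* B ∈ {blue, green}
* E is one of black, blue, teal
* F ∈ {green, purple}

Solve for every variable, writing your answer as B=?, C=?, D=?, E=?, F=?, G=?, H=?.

C must be grey (only option left). So G can't be grey.
D's domain is down to {blue}, so D = blue. Remove blue from B, E.
G has just one choice, so G = pink.
B must be green (only option left). Eliminate green elsewhere: F.
F's domain is down to {purple}, so F = purple. Eliminate purple elsewhere: H.
H has just one choice, so H = black. Eliminate black elsewhere: E.
E must be teal (only option left).

B=green, C=grey, D=blue, E=teal, F=purple, G=pink, H=black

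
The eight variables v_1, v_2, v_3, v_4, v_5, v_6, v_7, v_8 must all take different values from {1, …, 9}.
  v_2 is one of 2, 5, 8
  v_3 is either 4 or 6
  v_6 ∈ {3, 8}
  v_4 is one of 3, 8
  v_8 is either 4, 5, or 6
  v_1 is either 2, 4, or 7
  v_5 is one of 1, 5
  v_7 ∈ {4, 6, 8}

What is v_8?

5

Among the 8 variables, 1 fits only v_5 (and all 8 values in {1, 2, 3, 4, 5, 6, 7, 8} must be used), so v_5 = 1.
Among the 7 still-open variables, 7 fits only v_1 (and all 7 values in {2, 3, 4, 5, 6, 7, 8} must be used), so v_1 = 7.
The 6 still-open variables together cover exactly {2, 3, 4, 5, 6, 8} — 6 values for 6 variables — and 2 appears only in v_2's list, so v_2 = 2.
Among the 5 still-open variables, 5 fits only v_8 (and all 5 values in {3, 4, 5, 6, 8} must be used), so v_8 = 5.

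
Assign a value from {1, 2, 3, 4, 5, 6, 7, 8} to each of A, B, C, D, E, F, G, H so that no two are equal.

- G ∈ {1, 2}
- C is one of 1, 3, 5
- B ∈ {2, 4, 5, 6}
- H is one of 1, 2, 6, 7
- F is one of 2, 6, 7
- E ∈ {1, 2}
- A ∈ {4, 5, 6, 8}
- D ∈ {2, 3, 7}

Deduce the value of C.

5

The 8 variables together cover exactly {1, 2, 3, 4, 5, 6, 7, 8} — 8 values for 8 variables — and 8 appears only in A's list, so A = 8.
Among the 7 still-open variables, 4 fits only B (and all 7 values in {1, 2, 3, 4, 5, 6, 7} must be used), so B = 4.
The 6 still-open variables together cover exactly {1, 2, 3, 5, 6, 7} — 6 values for 6 variables — and 5 appears only in C's list, so C = 5.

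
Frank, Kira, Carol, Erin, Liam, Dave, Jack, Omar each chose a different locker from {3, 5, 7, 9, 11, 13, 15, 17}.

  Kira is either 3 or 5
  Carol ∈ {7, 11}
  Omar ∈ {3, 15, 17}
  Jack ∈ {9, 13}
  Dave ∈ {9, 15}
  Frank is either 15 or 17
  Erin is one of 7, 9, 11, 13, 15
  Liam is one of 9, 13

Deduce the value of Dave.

15

Among the 8 variables, 5 fits only Kira (and all 8 values in {3, 5, 7, 9, 11, 13, 15, 17} must be used), so Kira = 5.
Among the 7 still-open variables, 3 fits only Omar (and all 7 values in {3, 7, 9, 11, 13, 15, 17} must be used), so Omar = 3.
Among the 6 still-open variables, 17 fits only Frank (and all 6 values in {7, 9, 11, 13, 15, 17} must be used), so Frank = 17.
Liam and Jack between them cover only {9, 13} — a naked pair. Remove those values from Erin, Dave.
So Dave = 15.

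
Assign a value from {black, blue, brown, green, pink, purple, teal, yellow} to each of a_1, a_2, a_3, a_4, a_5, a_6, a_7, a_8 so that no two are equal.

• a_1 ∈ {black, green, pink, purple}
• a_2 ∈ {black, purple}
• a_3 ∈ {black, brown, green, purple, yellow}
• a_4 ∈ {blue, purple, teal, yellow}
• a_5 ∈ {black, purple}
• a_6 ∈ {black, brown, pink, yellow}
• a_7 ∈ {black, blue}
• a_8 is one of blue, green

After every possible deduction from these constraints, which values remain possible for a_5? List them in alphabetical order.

black, purple

The 8 variables together cover exactly {black, blue, brown, green, pink, purple, teal, yellow} — 8 values for 8 variables — and teal appears only in a_4's list, so a_4 = teal.
The 2 variables a_2 and a_5 are confined to {black, purple}, which locks those values in; drop them from a_1, a_3, a_6, a_7.
a_7 has just one choice, so a_7 = blue. So a_8 can't be blue.
That leaves a_8 = green. Strike green from a_1, a_3.
That leaves a_1 = pink. Strike pink from a_6.
No further eliminations apply; a_5 can still be any of black, purple.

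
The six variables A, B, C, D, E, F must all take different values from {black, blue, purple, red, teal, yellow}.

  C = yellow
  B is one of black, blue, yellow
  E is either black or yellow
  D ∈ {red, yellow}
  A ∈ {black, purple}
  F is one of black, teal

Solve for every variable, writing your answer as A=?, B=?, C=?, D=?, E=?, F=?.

A=purple, B=blue, C=yellow, D=red, E=black, F=teal

C must be yellow (only option left). Remove yellow from B, D, E.
D must be red (only option left).
E's domain is down to {black}, so E = black. Remove black from A, B, F.
F's domain is down to {teal}, so F = teal.
A's domain is down to {purple}, so A = purple.
B has just one choice, so B = blue.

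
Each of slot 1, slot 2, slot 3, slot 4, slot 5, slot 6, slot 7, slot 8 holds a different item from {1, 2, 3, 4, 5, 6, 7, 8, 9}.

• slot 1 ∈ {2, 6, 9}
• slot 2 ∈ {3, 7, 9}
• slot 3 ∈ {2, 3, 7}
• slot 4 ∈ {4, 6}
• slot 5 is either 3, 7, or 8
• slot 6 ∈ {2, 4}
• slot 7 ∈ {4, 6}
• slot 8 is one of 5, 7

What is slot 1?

9

Among the 8 variables, 5 fits only slot 8 (and all 8 values in {2, 3, 4, 5, 6, 7, 8, 9} must be used), so slot 8 = 5.
The 7 still-open variables draw from only 7 values {2, 3, 4, 6, 7, 8, 9}, so each is used; only slot 5 can be 8, hence slot 5 = 8.
The 2 variables slot 4 and slot 7 are confined to {4, 6}, which locks those values in; drop them from slot 1, slot 6.
That leaves slot 6 = 2. So slot 1, slot 3 can't be 2.
So slot 1 = 9.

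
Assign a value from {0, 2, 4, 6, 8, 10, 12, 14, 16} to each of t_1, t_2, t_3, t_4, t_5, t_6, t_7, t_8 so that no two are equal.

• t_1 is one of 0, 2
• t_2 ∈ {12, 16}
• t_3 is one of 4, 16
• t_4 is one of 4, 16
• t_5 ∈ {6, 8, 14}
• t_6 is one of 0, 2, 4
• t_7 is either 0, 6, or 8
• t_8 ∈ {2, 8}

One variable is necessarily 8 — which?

t_8

Among the 8 variables, 12 fits only t_2 (and all 8 values in {0, 2, 4, 6, 8, 12, 14, 16} must be used), so t_2 = 12.
Among the 7 still-open variables, 14 fits only t_5 (and all 7 values in {0, 2, 4, 6, 8, 14, 16} must be used), so t_5 = 14.
The 6 still-open variables draw from only 6 values {0, 2, 4, 6, 8, 16}, so each is used; only t_7 can be 6, hence t_7 = 6.
The 5 still-open variables together cover exactly {0, 2, 4, 8, 16} — 5 values for 5 variables — and 8 appears only in t_8's list, so t_8 = 8.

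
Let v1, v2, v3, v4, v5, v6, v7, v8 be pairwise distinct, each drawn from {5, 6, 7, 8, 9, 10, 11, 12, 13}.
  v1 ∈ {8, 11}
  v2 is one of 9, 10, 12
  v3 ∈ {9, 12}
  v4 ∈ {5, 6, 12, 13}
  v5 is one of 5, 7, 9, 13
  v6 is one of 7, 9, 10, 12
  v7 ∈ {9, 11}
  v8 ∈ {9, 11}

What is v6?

7

The 2 variables v7 and v8 are confined to {9, 11}, which locks those values in; drop them from v1, v2, v3, v5, v6.
That leaves v1 = 8.
v3's domain is down to {12}, so v3 = 12. Eliminate 12 elsewhere: v2, v4, v6.
v2 must be 10 (only option left). Eliminate 10 elsewhere: v6.
So v6 = 7.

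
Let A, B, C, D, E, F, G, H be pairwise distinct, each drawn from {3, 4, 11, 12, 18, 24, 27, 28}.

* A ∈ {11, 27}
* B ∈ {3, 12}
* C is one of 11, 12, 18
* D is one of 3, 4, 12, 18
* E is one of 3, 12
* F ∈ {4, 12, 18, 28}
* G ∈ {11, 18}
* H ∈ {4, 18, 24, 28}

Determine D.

The 8 variables draw from only 8 values {3, 4, 11, 12, 18, 24, 27, 28}, so each is used; only H can be 24, hence H = 24.
The 7 still-open variables draw from only 7 values {3, 4, 11, 12, 18, 27, 28}, so each is used; only A can be 27, hence A = 27.
The 6 still-open variables draw from only 6 values {3, 4, 11, 12, 18, 28}, so each is used; only F can be 28, hence F = 28.
The 5 still-open variables together cover exactly {3, 4, 11, 12, 18} — 5 values for 5 variables — and 4 appears only in D's list, so D = 4.

4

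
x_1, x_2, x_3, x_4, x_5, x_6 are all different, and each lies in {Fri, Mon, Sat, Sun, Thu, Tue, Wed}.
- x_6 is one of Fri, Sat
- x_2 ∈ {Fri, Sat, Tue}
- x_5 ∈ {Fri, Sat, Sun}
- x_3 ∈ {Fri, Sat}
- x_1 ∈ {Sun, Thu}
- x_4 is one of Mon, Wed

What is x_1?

Thu

x_3 and x_6 share exactly the 2 values {Fri, Sat}; by pigeonhole those values go to them, so strike Fri, Sat from x_2, x_5.
x_2's domain is down to {Tue}, so x_2 = Tue.
That leaves x_5 = Sun. Remove Sun from x_1.
So x_1 = Thu.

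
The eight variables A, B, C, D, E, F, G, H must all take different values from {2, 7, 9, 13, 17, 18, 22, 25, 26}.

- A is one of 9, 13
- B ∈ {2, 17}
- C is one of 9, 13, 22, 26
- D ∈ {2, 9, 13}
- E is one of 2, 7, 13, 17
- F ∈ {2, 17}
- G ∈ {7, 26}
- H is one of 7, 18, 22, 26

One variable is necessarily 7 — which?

The 8 variables together cover exactly {2, 7, 9, 13, 17, 18, 22, 26} — 8 values for 8 variables — and 18 appears only in H's list, so H = 18.
The 7 still-open variables together cover exactly {2, 7, 9, 13, 17, 22, 26} — 7 values for 7 variables — and 22 appears only in C's list, so C = 22.
The 6 still-open variables together cover exactly {2, 7, 9, 13, 17, 26} — 6 values for 6 variables — and 26 appears only in G's list, so G = 26.
The 5 still-open variables together cover exactly {2, 7, 9, 13, 17} — 5 values for 5 variables — and 7 appears only in E's list, so E = 7.

E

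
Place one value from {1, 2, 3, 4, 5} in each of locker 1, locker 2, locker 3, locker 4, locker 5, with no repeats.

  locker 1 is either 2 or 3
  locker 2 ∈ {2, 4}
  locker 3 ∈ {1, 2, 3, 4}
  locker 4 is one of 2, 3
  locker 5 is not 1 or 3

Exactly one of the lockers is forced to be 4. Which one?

locker 2

The 5 variables together cover exactly {1, 2, 3, 4, 5} — 5 values for 5 variables — and 1 appears only in locker 3's list, so locker 3 = 1.
The 4 still-open variables draw from only 4 values {2, 3, 4, 5}, so each is used; only locker 5 can be 5, hence locker 5 = 5.
The 3 still-open variables draw from only 3 values {2, 3, 4}, so each is used; only locker 2 can be 4, hence locker 2 = 4.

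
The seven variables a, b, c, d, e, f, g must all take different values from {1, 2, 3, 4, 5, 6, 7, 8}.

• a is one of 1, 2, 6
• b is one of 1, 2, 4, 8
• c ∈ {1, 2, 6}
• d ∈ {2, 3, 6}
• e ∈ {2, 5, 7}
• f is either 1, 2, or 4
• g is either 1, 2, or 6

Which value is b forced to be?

8

a, c, g share exactly the 3 values {1, 2, 6}; by pigeonhole those values go to them, so strike 1, 2, 6 from b, d, e, f.
d has just one choice, so d = 3.
That leaves f = 4. Remove 4 from b.
So b = 8.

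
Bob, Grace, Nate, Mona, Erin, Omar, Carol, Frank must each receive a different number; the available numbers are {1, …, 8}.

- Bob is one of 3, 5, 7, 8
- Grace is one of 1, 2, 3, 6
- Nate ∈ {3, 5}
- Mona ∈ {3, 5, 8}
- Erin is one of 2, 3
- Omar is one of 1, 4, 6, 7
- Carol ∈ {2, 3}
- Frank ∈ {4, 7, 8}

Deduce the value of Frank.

Erin and Carol share exactly the 2 values {2, 3}; by pigeonhole those values go to them, so strike 2, 3 from Bob, Grace, Nate, Mona.
Nate's domain is down to {5}, so Nate = 5. Remove 5 from Bob, Mona.
That leaves Mona = 8. Eliminate 8 elsewhere: Bob, Frank.
Bob must be 7 (only option left). So Omar, Frank can't be 7.
So Frank = 4.

4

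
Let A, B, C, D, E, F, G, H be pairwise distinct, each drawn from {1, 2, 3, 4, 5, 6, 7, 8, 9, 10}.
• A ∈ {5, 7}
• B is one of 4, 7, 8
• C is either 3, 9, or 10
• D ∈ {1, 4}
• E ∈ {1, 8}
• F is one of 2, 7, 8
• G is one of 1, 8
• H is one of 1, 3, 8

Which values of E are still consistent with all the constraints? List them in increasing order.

1, 8

The 2 variables E and G are confined to {1, 8}, which locks those values in; drop them from B, D, F, H.
D must be 4 (only option left). Eliminate 4 elsewhere: B.
H has just one choice, so H = 3. Eliminate 3 elsewhere: C.
B's domain is down to {7}, so B = 7. Remove 7 from A, F.
That leaves F = 2.
A must be 5 (only option left).
No further eliminations apply; E can still be any of 1, 8.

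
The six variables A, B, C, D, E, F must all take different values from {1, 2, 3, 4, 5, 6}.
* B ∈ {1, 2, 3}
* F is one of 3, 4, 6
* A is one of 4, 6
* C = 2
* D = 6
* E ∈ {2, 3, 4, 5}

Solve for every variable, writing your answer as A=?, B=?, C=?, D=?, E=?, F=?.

C's domain is down to {2}, so C = 2. Remove 2 from B, E.
That leaves D = 6. Eliminate 6 elsewhere: A, F.
That leaves A = 4. Remove 4 from E, F.
F's domain is down to {3}, so F = 3. Strike 3 from B, E.
B has just one choice, so B = 1.
E has just one choice, so E = 5.

A=4, B=1, C=2, D=6, E=5, F=3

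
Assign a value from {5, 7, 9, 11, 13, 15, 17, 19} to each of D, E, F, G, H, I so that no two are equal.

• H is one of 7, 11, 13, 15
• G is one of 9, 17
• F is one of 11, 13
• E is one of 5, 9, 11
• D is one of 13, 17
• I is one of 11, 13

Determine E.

F and I share exactly the 2 values {11, 13}; by pigeonhole those values go to them, so strike 11, 13 from D, E, H.
D must be 17 (only option left). Remove 17 from G.
G must be 9 (only option left). So E can't be 9.
So E = 5.

5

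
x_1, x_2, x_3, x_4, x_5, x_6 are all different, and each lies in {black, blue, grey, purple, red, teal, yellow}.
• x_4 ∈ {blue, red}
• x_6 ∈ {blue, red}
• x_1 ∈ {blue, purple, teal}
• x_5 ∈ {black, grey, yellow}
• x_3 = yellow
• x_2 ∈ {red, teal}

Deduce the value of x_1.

x_3's domain is down to {yellow}, so x_3 = yellow. So x_5 can't be yellow.
The 2 variables x_4 and x_6 are confined to {blue, red}, which locks those values in; drop them from x_1, x_2.
x_2 has just one choice, so x_2 = teal. Eliminate teal elsewhere: x_1.
So x_1 = purple.

purple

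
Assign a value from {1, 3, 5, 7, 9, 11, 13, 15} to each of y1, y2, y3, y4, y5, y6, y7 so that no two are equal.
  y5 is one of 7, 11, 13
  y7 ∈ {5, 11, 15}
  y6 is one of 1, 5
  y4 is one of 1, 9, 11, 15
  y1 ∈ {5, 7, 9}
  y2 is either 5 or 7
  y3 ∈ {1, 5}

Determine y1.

9

The 7 variables together cover exactly {1, 5, 7, 9, 11, 13, 15} — 7 values for 7 variables — and 13 appears only in y5's list, so y5 = 13.
The 2 variables y3 and y6 are confined to {1, 5}, which locks those values in; drop them from y1, y2, y4, y7.
y2 must be 7 (only option left). So y1 can't be 7.
So y1 = 9.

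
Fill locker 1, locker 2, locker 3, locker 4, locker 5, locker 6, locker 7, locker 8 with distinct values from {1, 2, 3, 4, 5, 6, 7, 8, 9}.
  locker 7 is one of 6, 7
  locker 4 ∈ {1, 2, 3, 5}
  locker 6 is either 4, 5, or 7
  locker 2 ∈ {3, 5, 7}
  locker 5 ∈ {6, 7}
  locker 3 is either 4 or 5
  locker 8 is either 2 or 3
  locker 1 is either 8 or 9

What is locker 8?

2

The 2 variables locker 5 and locker 7 are confined to {6, 7}, which locks those values in; drop them from locker 2, locker 6.
The 2 variables locker 3 and locker 6 are confined to {4, 5}, which locks those values in; drop them from locker 2, locker 4.
locker 2 has just one choice, so locker 2 = 3. Strike 3 from locker 4, locker 8.
So locker 8 = 2.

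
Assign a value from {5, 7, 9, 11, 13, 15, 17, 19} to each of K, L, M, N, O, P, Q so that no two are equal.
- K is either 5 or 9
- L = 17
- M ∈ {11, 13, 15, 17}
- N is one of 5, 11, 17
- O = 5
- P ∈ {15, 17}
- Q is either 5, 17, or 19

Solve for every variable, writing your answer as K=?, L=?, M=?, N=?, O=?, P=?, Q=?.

K=9, L=17, M=13, N=11, O=5, P=15, Q=19

L's domain is down to {17}, so L = 17. So M, N, P, Q can't be 17.
O has just one choice, so O = 5. So K, N, Q can't be 5.
P must be 15 (only option left). So M can't be 15.
Q has just one choice, so Q = 19.
That leaves K = 9.
N must be 11 (only option left). Remove 11 from M.
M has just one choice, so M = 13.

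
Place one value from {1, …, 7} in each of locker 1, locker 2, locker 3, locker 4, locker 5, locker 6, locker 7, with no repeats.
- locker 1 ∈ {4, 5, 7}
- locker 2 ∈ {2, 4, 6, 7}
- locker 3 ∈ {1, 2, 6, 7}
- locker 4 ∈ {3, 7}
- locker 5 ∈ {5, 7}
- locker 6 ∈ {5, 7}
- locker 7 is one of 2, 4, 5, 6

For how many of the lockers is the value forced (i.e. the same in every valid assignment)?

Among the 7 variables, 1 fits only locker 3 (and all 7 values in {1, 2, 3, 4, 5, 6, 7} must be used), so locker 3 = 1.
Among the 6 still-open variables, 3 fits only locker 4 (and all 6 values in {2, 3, 4, 5, 6, 7} must be used), so locker 4 = 3.
locker 5 and locker 6 between them cover only {5, 7} — a naked pair. Remove those values from locker 1, locker 2, locker 7.
locker 1 has just one choice, so locker 1 = 4. Remove 4 from locker 2, locker 7.
Determined: locker 1=4, locker 3=1, locker 4=3. The other lockers each still have more than one consistent value. That makes 3.

3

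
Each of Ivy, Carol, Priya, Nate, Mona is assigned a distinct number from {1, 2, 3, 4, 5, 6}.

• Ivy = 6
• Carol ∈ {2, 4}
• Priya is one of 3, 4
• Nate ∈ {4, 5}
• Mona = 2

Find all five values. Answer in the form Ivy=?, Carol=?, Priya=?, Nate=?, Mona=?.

Ivy has just one choice, so Ivy = 6.
Mona's domain is down to {2}, so Mona = 2. Remove 2 from Carol.
That leaves Carol = 4. Eliminate 4 elsewhere: Priya, Nate.
Priya's domain is down to {3}, so Priya = 3.
Nate's domain is down to {5}, so Nate = 5.

Ivy=6, Carol=4, Priya=3, Nate=5, Mona=2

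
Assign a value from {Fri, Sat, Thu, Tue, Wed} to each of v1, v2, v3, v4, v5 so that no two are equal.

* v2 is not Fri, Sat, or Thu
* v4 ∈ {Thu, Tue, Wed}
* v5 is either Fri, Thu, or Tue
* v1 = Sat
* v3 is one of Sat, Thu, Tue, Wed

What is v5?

v1 has just one choice, so v1 = Sat. Eliminate Sat elsewhere: v3.
The 4 still-open variables together cover exactly {Fri, Thu, Tue, Wed} — 4 values for 4 variables — and Fri appears only in v5's list, so v5 = Fri.

Fri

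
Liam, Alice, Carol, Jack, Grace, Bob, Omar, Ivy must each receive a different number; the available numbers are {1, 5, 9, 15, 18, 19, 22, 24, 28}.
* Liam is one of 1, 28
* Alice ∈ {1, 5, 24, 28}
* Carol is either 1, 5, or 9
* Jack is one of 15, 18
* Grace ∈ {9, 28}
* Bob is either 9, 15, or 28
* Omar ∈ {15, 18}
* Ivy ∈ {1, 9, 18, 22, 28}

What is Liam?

1

Among the 8 variables, 22 fits only Ivy (and all 8 values in {1, 5, 9, 15, 18, 22, 24, 28} must be used), so Ivy = 22.
The 7 still-open variables draw from only 7 values {1, 5, 9, 15, 18, 24, 28}, so each is used; only Alice can be 24, hence Alice = 24.
The 6 still-open variables together cover exactly {1, 5, 9, 15, 18, 28} — 6 values for 6 variables — and 5 appears only in Carol's list, so Carol = 5.
The 5 still-open variables together cover exactly {1, 9, 15, 18, 28} — 5 values for 5 variables — and 1 appears only in Liam's list, so Liam = 1.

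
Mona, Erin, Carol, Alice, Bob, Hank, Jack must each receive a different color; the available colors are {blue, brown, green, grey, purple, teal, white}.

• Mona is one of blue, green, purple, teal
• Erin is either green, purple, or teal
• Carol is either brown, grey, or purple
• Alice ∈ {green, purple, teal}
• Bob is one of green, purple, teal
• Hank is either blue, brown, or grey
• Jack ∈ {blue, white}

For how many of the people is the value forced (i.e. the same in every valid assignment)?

The 7 variables draw from only 7 values {blue, brown, green, grey, purple, teal, white}, so each is used; only Jack can be white, hence Jack = white.
Erin, Alice, Bob share exactly the 3 values {green, purple, teal}; by pigeonhole those values go to them, so strike green, purple, teal from Mona, Carol.
Mona has just one choice, so Mona = blue. Eliminate blue elsewhere: Hank.
Determined: Mona=blue, Jack=white. The other people each still have more than one consistent value. That makes 2.

2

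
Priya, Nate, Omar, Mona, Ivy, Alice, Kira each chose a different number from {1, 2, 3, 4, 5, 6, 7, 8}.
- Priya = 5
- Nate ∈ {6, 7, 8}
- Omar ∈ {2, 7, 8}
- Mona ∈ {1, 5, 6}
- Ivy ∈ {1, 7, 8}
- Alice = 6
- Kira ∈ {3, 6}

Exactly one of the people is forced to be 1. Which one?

Priya has just one choice, so Priya = 5. So Mona can't be 5.
Alice has just one choice, so Alice = 6. Eliminate 6 elsewhere: Nate, Mona, Kira.
So 1 goes to Mona.

Mona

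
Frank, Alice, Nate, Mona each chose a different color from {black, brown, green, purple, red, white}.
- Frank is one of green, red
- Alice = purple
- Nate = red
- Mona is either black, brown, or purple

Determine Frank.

green

Alice must be purple (only option left). Strike purple from Mona.
Nate must be red (only option left). Remove red from Frank.
So Frank = green.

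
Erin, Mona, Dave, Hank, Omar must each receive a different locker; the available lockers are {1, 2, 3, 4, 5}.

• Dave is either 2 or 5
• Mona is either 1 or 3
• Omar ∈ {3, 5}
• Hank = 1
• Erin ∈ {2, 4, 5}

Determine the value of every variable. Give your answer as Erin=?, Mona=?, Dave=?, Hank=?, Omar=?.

Hank must be 1 (only option left). Remove 1 from Mona.
That leaves Mona = 3. So Omar can't be 3.
Omar must be 5 (only option left). Eliminate 5 elsewhere: Erin, Dave.
Dave's domain is down to {2}, so Dave = 2. Eliminate 2 elsewhere: Erin.
That leaves Erin = 4.

Erin=4, Mona=3, Dave=2, Hank=1, Omar=5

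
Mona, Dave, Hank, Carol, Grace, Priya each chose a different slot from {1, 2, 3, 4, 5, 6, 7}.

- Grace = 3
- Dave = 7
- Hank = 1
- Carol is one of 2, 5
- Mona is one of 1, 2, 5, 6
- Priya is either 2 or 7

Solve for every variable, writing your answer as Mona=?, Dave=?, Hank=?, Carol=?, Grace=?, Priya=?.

Dave's domain is down to {7}, so Dave = 7. Eliminate 7 elsewhere: Priya.
Hank has just one choice, so Hank = 1. Strike 1 from Mona.
That leaves Grace = 3.
Priya's domain is down to {2}, so Priya = 2. Strike 2 from Mona, Carol.
Carol has just one choice, so Carol = 5. Remove 5 from Mona.
Mona's domain is down to {6}, so Mona = 6.

Mona=6, Dave=7, Hank=1, Carol=5, Grace=3, Priya=2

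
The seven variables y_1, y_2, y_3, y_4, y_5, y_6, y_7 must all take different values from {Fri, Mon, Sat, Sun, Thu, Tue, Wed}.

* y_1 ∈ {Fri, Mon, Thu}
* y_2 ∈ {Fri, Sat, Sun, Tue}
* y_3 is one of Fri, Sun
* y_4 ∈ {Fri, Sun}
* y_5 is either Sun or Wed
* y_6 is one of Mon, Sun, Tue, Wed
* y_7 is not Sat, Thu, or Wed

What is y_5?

Wed

Among the 7 variables, Sat fits only y_2 (and all 7 values in {Fri, Mon, Sat, Sun, Thu, Tue, Wed} must be used), so y_2 = Sat.
Among the 6 still-open variables, Thu fits only y_1 (and all 6 values in {Fri, Mon, Sun, Thu, Tue, Wed} must be used), so y_1 = Thu.
The 2 variables y_3 and y_4 are confined to {Fri, Sun}, which locks those values in; drop them from y_5, y_6, y_7.
So y_5 = Wed.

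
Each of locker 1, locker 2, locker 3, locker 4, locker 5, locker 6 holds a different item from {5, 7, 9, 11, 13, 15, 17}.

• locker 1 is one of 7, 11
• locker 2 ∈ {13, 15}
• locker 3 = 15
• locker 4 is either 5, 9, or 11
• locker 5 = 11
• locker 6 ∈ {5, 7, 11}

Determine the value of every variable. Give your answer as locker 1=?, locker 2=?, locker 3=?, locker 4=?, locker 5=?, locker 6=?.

locker 1=7, locker 2=13, locker 3=15, locker 4=9, locker 5=11, locker 6=5

locker 3 must be 15 (only option left). Eliminate 15 elsewhere: locker 2.
locker 5's domain is down to {11}, so locker 5 = 11. Eliminate 11 elsewhere: locker 1, locker 4, locker 6.
locker 1 has just one choice, so locker 1 = 7. Eliminate 7 elsewhere: locker 6.
locker 2 must be 13 (only option left).
locker 6's domain is down to {5}, so locker 6 = 5. So locker 4 can't be 5.
locker 4's domain is down to {9}, so locker 4 = 9.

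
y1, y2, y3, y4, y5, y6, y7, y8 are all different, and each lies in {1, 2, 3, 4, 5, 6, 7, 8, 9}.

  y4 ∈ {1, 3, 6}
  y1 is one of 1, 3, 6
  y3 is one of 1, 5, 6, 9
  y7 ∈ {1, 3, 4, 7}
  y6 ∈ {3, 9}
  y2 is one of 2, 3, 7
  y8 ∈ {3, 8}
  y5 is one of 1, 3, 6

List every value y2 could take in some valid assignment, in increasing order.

y1, y4, y5 share exactly the 3 values {1, 3, 6}; by pigeonhole those values go to them, so strike 1, 3, 6 from y2, y3, y6, y7, y8.
That leaves y6 = 9. So y3 can't be 9.
y8's domain is down to {8}, so y8 = 8.
y3 has just one choice, so y3 = 5.
No further eliminations apply; y2 can still be any of 2, 7.

2, 7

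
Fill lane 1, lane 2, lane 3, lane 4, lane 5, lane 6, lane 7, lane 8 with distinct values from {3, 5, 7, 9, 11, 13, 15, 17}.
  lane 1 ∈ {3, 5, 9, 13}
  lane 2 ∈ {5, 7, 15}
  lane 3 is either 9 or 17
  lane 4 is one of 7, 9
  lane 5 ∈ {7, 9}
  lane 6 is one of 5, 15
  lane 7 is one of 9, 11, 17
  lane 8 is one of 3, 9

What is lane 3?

17

The 8 variables together cover exactly {3, 5, 7, 9, 11, 13, 15, 17} — 8 values for 8 variables — and 11 appears only in lane 7's list, so lane 7 = 11.
The 7 still-open variables draw from only 7 values {3, 5, 7, 9, 13, 15, 17}, so each is used; only lane 1 can be 13, hence lane 1 = 13.
The 6 still-open variables draw from only 6 values {3, 5, 7, 9, 15, 17}, so each is used; only lane 8 can be 3, hence lane 8 = 3.
The 5 still-open variables together cover exactly {5, 7, 9, 15, 17} — 5 values for 5 variables — and 17 appears only in lane 3's list, so lane 3 = 17.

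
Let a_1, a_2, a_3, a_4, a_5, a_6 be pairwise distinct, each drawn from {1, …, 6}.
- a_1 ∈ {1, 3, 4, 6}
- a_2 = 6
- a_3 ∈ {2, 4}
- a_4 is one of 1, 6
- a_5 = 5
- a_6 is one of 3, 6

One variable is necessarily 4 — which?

a_1

a_2 has just one choice, so a_2 = 6. Strike 6 from a_1, a_4, a_6.
That leaves a_4 = 1. Remove 1 from a_1.
a_5 must be 5 (only option left).
a_6 has just one choice, so a_6 = 3. Remove 3 from a_1.
So 4 goes to a_1.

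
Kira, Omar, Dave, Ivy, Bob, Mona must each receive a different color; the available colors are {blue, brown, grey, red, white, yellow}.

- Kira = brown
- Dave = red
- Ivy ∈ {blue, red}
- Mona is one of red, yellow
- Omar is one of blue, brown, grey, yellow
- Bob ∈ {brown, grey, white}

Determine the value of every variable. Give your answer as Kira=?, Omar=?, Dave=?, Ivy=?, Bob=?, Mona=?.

Kira must be brown (only option left). Strike brown from Omar, Bob.
Dave has just one choice, so Dave = red. Remove red from Ivy, Mona.
Ivy has just one choice, so Ivy = blue. Eliminate blue elsewhere: Omar.
That leaves Mona = yellow. Strike yellow from Omar.
Omar has just one choice, so Omar = grey. So Bob can't be grey.
Bob must be white (only option left).

Kira=brown, Omar=grey, Dave=red, Ivy=blue, Bob=white, Mona=yellow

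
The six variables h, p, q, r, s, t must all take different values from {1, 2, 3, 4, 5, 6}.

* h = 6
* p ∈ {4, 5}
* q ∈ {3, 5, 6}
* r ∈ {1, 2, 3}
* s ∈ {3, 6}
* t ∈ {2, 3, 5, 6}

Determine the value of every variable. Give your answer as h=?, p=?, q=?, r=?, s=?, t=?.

h must be 6 (only option left). Remove 6 from q, s, t.
s's domain is down to {3}, so s = 3. Remove 3 from q, r, t.
q's domain is down to {5}, so q = 5. Remove 5 from p, t.
That leaves t = 2. So r can't be 2.
p has just one choice, so p = 4.
r must be 1 (only option left).

h=6, p=4, q=5, r=1, s=3, t=2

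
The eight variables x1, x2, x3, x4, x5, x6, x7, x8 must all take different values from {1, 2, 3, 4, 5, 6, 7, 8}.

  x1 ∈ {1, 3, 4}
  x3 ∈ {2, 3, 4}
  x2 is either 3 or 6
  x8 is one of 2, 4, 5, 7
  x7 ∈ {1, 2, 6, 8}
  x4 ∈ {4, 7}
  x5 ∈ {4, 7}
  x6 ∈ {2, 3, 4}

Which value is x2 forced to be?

The 8 variables draw from only 8 values {1, 2, 3, 4, 5, 6, 7, 8}, so each is used; only x8 can be 5, hence x8 = 5.
The 7 still-open variables draw from only 7 values {1, 2, 3, 4, 6, 7, 8}, so each is used; only x7 can be 8, hence x7 = 8.
The 6 still-open variables draw from only 6 values {1, 2, 3, 4, 6, 7}, so each is used; only x1 can be 1, hence x1 = 1.
Among the 5 still-open variables, 6 fits only x2 (and all 5 values in {2, 3, 4, 6, 7} must be used), so x2 = 6.

6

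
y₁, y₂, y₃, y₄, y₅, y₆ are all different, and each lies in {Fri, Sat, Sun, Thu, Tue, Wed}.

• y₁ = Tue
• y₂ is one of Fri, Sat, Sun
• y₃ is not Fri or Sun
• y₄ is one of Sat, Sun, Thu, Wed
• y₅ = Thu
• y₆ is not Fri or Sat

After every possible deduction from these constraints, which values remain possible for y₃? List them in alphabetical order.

Sat, Wed

y₁ has just one choice, so y₁ = Tue. Strike Tue from y₃, y₆.
y₅ must be Thu (only option left). So y₃, y₄, y₆ can't be Thu.
The 4 still-open variables draw from only 4 values {Fri, Sat, Sun, Wed}, so each is used; only y₂ can be Fri, hence y₂ = Fri.
No further eliminations apply; y₃ can still be any of Sat, Wed.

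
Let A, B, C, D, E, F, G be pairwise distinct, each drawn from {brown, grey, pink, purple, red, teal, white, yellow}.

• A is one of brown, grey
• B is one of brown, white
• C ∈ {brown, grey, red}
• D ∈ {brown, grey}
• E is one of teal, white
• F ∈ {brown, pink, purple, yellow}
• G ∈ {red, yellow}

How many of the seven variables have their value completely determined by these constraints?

4

A and D share exactly the 2 values {brown, grey}; by pigeonhole those values go to them, so strike brown, grey from B, C, F.
B must be white (only option left). So E can't be white.
C must be red (only option left). Eliminate red elsewhere: G.
That leaves E = teal.
G's domain is down to {yellow}, so G = yellow. Eliminate yellow elsewhere: F.
Determined: B=white, C=red, E=teal, G=yellow. The other variables each still have more than one consistent value. That makes 4.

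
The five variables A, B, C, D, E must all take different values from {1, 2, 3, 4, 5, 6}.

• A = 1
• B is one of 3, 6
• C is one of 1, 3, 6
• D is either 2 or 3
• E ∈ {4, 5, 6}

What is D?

2

A has just one choice, so A = 1. So C can't be 1.
B and C share exactly the 2 values {3, 6}; by pigeonhole those values go to them, so strike 3, 6 from D, E.
So D = 2.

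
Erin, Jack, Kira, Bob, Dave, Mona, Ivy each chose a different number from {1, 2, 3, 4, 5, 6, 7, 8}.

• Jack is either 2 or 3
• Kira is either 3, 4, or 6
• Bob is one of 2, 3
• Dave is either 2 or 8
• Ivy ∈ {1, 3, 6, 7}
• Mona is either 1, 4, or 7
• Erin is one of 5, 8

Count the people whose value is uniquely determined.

2

Jack and Bob share exactly the 2 values {2, 3}; by pigeonhole those values go to them, so strike 2, 3 from Kira, Dave, Ivy.
Dave must be 8 (only option left). Remove 8 from Erin.
That leaves Erin = 5.
Determined: Erin=5, Dave=8. The other people each still have more than one consistent value. That makes 2.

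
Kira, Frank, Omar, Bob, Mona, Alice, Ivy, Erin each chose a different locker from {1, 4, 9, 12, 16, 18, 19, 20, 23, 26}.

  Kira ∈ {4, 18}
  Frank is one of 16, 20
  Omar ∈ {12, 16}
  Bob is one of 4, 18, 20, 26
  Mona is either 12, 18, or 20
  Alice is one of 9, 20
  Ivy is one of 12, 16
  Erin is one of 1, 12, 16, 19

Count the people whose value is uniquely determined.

5

The 2 variables Omar and Ivy are confined to {12, 16}, which locks those values in; drop them from Frank, Mona, Erin.
That leaves Frank = 20. Eliminate 20 elsewhere: Bob, Mona, Alice.
Mona's domain is down to {18}, so Mona = 18. Strike 18 from Kira, Bob.
That leaves Alice = 9.
Kira's domain is down to {4}, so Kira = 4. Strike 4 from Bob.
Bob has just one choice, so Bob = 26.
Determined: Kira=4, Frank=20, Bob=26, Mona=18, Alice=9. The other people each still have more than one consistent value. That makes 5.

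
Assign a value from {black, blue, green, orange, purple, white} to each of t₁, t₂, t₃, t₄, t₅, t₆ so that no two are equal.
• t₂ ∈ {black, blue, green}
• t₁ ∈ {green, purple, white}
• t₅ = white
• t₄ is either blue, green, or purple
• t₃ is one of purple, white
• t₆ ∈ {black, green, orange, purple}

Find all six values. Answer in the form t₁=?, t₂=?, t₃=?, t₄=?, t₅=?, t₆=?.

t₁=green, t₂=black, t₃=purple, t₄=blue, t₅=white, t₆=orange

t₅ must be white (only option left). Strike white from t₁, t₃.
t₃'s domain is down to {purple}, so t₃ = purple. Strike purple from t₁, t₄, t₆.
That leaves t₁ = green. Strike green from t₂, t₄, t₆.
That leaves t₄ = blue. Remove blue from t₂.
That leaves t₂ = black. Strike black from t₆.
That leaves t₆ = orange.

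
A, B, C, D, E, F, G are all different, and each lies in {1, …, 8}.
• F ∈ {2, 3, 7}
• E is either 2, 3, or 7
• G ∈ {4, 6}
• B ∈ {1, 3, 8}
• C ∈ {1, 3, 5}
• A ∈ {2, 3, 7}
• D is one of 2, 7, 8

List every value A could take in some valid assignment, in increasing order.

A, E, F between them cover only {2, 3, 7} — a naked triple. Remove those values from B, C, D.
D has just one choice, so D = 8. Eliminate 8 elsewhere: B.
B must be 1 (only option left). Strike 1 from C.
That leaves C = 5.
No further eliminations apply; A can still be any of 2, 3, 7.

2, 3, 7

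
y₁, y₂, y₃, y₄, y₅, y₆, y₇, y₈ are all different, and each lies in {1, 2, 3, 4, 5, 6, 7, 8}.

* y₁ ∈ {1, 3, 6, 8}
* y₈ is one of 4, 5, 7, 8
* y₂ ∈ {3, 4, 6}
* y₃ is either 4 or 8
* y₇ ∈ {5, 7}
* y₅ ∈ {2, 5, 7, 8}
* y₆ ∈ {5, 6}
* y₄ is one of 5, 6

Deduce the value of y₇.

The 8 variables draw from only 8 values {1, 2, 3, 4, 5, 6, 7, 8}, so each is used; only y₁ can be 1, hence y₁ = 1.
The 7 still-open variables draw from only 7 values {2, 3, 4, 5, 6, 7, 8}, so each is used; only y₅ can be 2, hence y₅ = 2.
Among the 6 still-open variables, 3 fits only y₂ (and all 6 values in {3, 4, 5, 6, 7, 8} must be used), so y₂ = 3.
y₄ and y₆ share exactly the 2 values {5, 6}; by pigeonhole those values go to them, so strike 5, 6 from y₇, y₈.
So y₇ = 7.

7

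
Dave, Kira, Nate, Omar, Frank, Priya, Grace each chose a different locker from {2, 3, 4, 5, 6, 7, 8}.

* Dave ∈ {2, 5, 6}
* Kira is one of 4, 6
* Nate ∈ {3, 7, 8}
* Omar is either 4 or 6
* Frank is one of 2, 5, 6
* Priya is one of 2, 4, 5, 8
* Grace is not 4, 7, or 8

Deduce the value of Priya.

8

The 7 variables together cover exactly {2, 3, 4, 5, 6, 7, 8} — 7 values for 7 variables — and 7 appears only in Nate's list, so Nate = 7.
The 6 still-open variables together cover exactly {2, 3, 4, 5, 6, 8} — 6 values for 6 variables — and 3 appears only in Grace's list, so Grace = 3.
The 5 still-open variables together cover exactly {2, 4, 5, 6, 8} — 5 values for 5 variables — and 8 appears only in Priya's list, so Priya = 8.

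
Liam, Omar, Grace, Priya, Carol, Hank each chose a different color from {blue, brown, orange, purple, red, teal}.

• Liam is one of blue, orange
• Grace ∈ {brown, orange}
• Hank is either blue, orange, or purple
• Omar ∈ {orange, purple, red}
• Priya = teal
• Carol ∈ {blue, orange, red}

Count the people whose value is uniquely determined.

2

Priya has just one choice, so Priya = teal.
The 5 still-open variables together cover exactly {blue, brown, orange, purple, red} — 5 values for 5 variables — and brown appears only in Grace's list, so Grace = brown.
Determined: Grace=brown, Priya=teal. The other people each still have more than one consistent value. That makes 2.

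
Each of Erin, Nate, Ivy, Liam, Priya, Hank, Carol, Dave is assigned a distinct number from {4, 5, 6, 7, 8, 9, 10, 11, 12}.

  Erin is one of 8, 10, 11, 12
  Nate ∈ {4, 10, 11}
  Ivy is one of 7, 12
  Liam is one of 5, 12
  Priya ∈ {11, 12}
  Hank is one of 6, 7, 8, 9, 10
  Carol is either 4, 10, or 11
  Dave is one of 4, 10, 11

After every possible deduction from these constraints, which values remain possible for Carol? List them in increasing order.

Nate, Carol, Dave between them cover only {4, 10, 11} — a naked triple. Remove those values from Erin, Priya, Hank.
That leaves Priya = 12. Eliminate 12 elsewhere: Erin, Ivy, Liam.
Erin has just one choice, so Erin = 8. Strike 8 from Hank.
That leaves Ivy = 7. Eliminate 7 elsewhere: Hank.
Liam has just one choice, so Liam = 5.
No further eliminations apply; Carol can still be any of 4, 10, 11.

4, 10, 11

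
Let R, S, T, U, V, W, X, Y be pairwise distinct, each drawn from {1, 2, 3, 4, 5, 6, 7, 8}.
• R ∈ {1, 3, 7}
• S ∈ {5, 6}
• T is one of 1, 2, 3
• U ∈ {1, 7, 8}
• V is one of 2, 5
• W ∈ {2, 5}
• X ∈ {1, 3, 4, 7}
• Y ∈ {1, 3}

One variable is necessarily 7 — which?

Among the 8 variables, 4 fits only X (and all 8 values in {1, 2, 3, 4, 5, 6, 7, 8} must be used), so X = 4.
Among the 7 still-open variables, 6 fits only S (and all 7 values in {1, 2, 3, 5, 6, 7, 8} must be used), so S = 6.
The 6 still-open variables draw from only 6 values {1, 2, 3, 5, 7, 8}, so each is used; only U can be 8, hence U = 8.
Among the 5 still-open variables, 7 fits only R (and all 5 values in {1, 2, 3, 5, 7} must be used), so R = 7.

R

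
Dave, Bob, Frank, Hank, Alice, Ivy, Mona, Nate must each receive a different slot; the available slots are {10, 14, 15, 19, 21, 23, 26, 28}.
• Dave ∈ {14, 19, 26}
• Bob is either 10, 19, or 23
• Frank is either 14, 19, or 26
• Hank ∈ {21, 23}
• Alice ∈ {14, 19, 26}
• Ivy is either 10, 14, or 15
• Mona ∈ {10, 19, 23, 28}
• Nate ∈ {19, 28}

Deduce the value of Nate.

The 8 variables together cover exactly {10, 14, 15, 19, 21, 23, 26, 28} — 8 values for 8 variables — and 15 appears only in Ivy's list, so Ivy = 15.
Among the 7 still-open variables, 21 fits only Hank (and all 7 values in {10, 14, 19, 21, 23, 26, 28} must be used), so Hank = 21.
The 3 variables Dave, Frank, Alice are confined to {14, 19, 26}, which locks those values in; drop them from Bob, Mona, Nate.
So Nate = 28.

28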